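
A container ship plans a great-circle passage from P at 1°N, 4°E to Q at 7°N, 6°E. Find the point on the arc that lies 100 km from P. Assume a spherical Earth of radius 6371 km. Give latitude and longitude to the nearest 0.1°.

≈ 1.9°N, 4.3°E

Write both endpoints as unit vectors p₁, p₂ with components (cos φ cos λ, cos φ sin λ, sin φ).
The central angle between the endpoints is δ = arccos(p₁·p₂) ≈ 0.110 rad (6.3°). The total great-circle distance is δ·R ≈ 0.110 × 6371 ≈ 703 km, so the target fraction is f = 100/703 ≈ 0.142.
Interpolate at f ≈ 0.142 with slerp weights a = sin((1−f)δ)/sin δ ≈ 0.858, b = sin(fδ)/sin δ ≈ 0.143.
p = a·p₁ + b·p₂ ≈ (0.997, 0.075, 0.032); φ = arcsin(p_z) ≈ 1.85°, λ = atan2(p_y, p_x) ≈ 4.28°.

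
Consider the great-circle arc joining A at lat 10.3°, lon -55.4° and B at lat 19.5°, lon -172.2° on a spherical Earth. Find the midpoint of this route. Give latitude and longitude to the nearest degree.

Convert each endpoint to a unit vector on the sphere (x = cos φ cos λ, y = cos φ sin λ, z = sin φ).
The central angle between the endpoints is δ = arccos(p₁·p₂) ≈ 1.937 rad (111.0°).
Interpolate at f = 1/2 with slerp weights a = sin((1−f)δ)/sin δ ≈ 0.883, b = sin(fδ)/sin δ ≈ 0.883.
p = a·p₁ + b·p₂ ≈ (-0.331, -0.828, 0.453); φ = arcsin(p_z) ≈ 26.91°, λ = atan2(p_y, p_x) ≈ -111.81°.

≈ lat 27°, lon -112°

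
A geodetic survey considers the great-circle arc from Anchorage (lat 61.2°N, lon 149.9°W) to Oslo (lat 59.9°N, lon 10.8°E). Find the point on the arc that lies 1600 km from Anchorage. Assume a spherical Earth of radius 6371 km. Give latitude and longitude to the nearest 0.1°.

Write both endpoints as unit vectors p₁, p₂ with components (cos φ cos λ, cos φ sin λ, sin φ).
The central angle between the endpoints is δ = arccos(p₁·p₂) ≈ 1.012 rad (58.0°). The total great-circle distance is δ·R ≈ 1.012 × 6371 ≈ 6448 km, so the target fraction is f = 1600/6448 ≈ 0.248.
Interpolate at f ≈ 0.248 with slerp weights a = sin((1−f)δ)/sin δ ≈ 0.813, b = sin(fδ)/sin δ ≈ 0.293.
p = a·p₁ + b·p₂ ≈ (-0.195, -0.169, 0.966); φ = arcsin(p_z) ≈ 75.07°, λ = atan2(p_y, p_x) ≈ -139.03°.

≈ lat 75.1°N, lon 139.0°W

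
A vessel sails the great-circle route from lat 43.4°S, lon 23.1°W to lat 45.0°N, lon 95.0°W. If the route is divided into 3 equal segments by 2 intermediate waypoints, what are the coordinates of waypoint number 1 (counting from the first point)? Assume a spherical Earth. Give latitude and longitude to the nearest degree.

The haversine formula gives a central angle δ ≈ 1.903 rad (109.0°) between the endpoints.
Interpolate at f = 1/3 with slerp weights a = sin((1−f)δ)/sin δ ≈ 1.010, b = sin(fδ)/sin δ ≈ 0.627.
p = a·p₁ + b·p₂ ≈ (0.636, -0.730, -0.251); φ = arcsin(p_z) ≈ -14.51°, λ = atan2(p_y, p_x) ≈ -48.90°.

≈ lat 15°S, lon 49°W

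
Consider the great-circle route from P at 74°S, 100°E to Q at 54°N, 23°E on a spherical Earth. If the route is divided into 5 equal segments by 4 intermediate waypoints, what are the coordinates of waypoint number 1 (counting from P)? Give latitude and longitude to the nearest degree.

Write both endpoints as unit vectors p₁, p₂ with components (cos φ cos λ, cos φ sin λ, sin φ).
The central angle between the endpoints is δ = arccos(p₁·p₂) ≈ 2.406 rad (137.8°).
Interpolate at f = 1/5 with slerp weights a = sin((1−f)δ)/sin δ ≈ 1.398, b = sin(fδ)/sin δ ≈ 0.689.
p = a·p₁ + b·p₂ ≈ (0.306, 0.538, -0.786); φ = arcsin(p_z) ≈ -51.78°, λ = atan2(p_y, p_x) ≈ 60.34°.

≈ 52°S, 60°E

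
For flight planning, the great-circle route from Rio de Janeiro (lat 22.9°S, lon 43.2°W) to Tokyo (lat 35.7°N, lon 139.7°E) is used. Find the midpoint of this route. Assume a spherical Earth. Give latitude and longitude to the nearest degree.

≈ lat 59°N, lon 64°W

Convert each endpoint to a unit vector on the sphere (x = cos φ cos λ, y = cos φ sin λ, z = sin φ).
The central angle between the endpoints is δ = arccos(p₁·p₂) ≈ 2.914 rad (167.0°).
Interpolate at f = 1/2 with slerp weights a = sin((1−f)δ)/sin δ ≈ 4.402, b = sin(fδ)/sin δ ≈ 4.402.
p = a·p₁ + b·p₂ ≈ (0.230, -0.464, 0.856); φ = arcsin(p_z) ≈ 58.84°, λ = atan2(p_y, p_x) ≈ -63.66°.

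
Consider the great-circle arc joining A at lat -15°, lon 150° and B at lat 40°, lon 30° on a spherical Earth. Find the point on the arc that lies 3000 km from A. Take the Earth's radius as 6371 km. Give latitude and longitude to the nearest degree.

≈ lat 2°, lon 129°

Write both endpoints as unit vectors p₁, p₂ with components (cos φ cos λ, cos φ sin λ, sin φ).
The central angle between the endpoints is δ = arccos(p₁·p₂) ≈ 2.137 rad (122.4°). The total great-circle distance is δ·R ≈ 2.137 × 6371 ≈ 13614 km, so the target fraction is f = 3000/13614 ≈ 0.220.
Interpolate at f ≈ 0.220 with slerp weights a = sin((1−f)δ)/sin δ ≈ 1.179, b = sin(fδ)/sin δ ≈ 0.538.
p = a·p₁ + b·p₂ ≈ (-0.630, 0.776, 0.040); φ = arcsin(p_z) ≈ 2.31°, λ = atan2(p_y, p_x) ≈ 129.09°.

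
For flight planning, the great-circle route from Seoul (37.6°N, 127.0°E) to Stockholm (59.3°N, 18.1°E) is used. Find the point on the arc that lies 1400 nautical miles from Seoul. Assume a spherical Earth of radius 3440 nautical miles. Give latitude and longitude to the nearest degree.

≈ (56°N, 105°E)

Write both endpoints as unit vectors p₁, p₂ with components (cos φ cos λ, cos φ sin λ, sin φ).
The central angle between the endpoints is δ = arccos(p₁·p₂) ≈ 1.166 rad (66.8°). The total great-circle distance is δ·R ≈ 1.166 × 3440 ≈ 4012 nmi, so the target fraction is f = 1400/4012 ≈ 0.349.
Interpolate at f ≈ 0.349 with slerp weights a = sin((1−f)δ)/sin δ ≈ 0.749, b = sin(fδ)/sin δ ≈ 0.431.
p = a·p₁ + b·p₂ ≈ (-0.148, 0.542, 0.827); φ = arcsin(p_z) ≈ 55.81°, λ = atan2(p_y, p_x) ≈ 105.28°.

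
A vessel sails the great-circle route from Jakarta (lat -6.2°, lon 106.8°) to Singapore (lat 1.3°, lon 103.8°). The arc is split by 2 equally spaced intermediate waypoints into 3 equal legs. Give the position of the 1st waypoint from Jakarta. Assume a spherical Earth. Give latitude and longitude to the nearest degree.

≈ lat -4°, lon 106°

The haversine formula gives a central angle δ ≈ 0.141 rad (8.1°) between the endpoints.
Interpolate at f = 1/3 with slerp weights a = sin((1−f)δ)/sin δ ≈ 0.668, b = sin(fδ)/sin δ ≈ 0.334.
p = a·p₁ + b·p₂ ≈ (-0.272, 0.960, -0.065); φ = arcsin(p_z) ≈ -3.70°, λ = atan2(p_y, p_x) ≈ 105.80°.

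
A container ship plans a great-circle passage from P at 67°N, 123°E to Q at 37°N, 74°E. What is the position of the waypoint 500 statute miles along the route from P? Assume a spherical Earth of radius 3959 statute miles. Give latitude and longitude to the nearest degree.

≈ 63°N, 108°E

Write both endpoints as unit vectors p₁, p₂ with components (cos φ cos λ, cos φ sin λ, sin φ).
The central angle between the endpoints is δ = arccos(p₁·p₂) ≈ 0.709 rad (40.7°). The total great-circle distance is δ·R ≈ 0.709 × 3959 ≈ 2809 mi, so the target fraction is f = 500/2809 ≈ 0.178.
Interpolate at f ≈ 0.178 with slerp weights a = sin((1−f)δ)/sin δ ≈ 0.845, b = sin(fδ)/sin δ ≈ 0.193.
p = a·p₁ + b·p₂ ≈ (-0.137, 0.425, 0.895); φ = arcsin(p_z) ≈ 63.44°, λ = atan2(p_y, p_x) ≈ 107.89°.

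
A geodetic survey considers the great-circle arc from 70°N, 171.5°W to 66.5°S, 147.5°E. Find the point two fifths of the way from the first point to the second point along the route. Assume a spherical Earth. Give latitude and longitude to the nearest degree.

≈ 16°N, 168°E

Convert each endpoint to a unit vector on the sphere (x = cos φ cos λ, y = cos φ sin λ, z = sin φ).
The central angle between the endpoints is δ = arccos(p₁·p₂) ≈ 2.432 rad (139.4°).
Interpolate at f = 2/5 with slerp weights a = sin((1−f)δ)/sin δ ≈ 1.526, b = sin(fδ)/sin δ ≈ 1.269.
p = a·p₁ + b·p₂ ≈ (-0.943, 0.195, 0.270); φ = arcsin(p_z) ≈ 15.67°, λ = atan2(p_y, p_x) ≈ 168.33°.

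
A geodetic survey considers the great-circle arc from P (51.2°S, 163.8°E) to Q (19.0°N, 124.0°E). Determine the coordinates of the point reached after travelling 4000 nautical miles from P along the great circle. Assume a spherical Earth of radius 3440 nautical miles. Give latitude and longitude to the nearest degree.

≈ (8°N, 129°E)

Write both endpoints as unit vectors p₁, p₂ with components (cos φ cos λ, cos φ sin λ, sin φ).
The central angle between the endpoints is δ = arccos(p₁·p₂) ≈ 1.368 rad (78.4°). The total great-circle distance is δ·R ≈ 1.368 × 3440 ≈ 4706 nmi, so the target fraction is f = 4000/4706 ≈ 0.850.
Interpolate at f ≈ 0.850 with slerp weights a = sin((1−f)δ)/sin δ ≈ 0.208, b = sin(fδ)/sin δ ≈ 0.937.
p = a·p₁ + b·p₂ ≈ (-0.621, 0.771, 0.143); φ = arcsin(p_z) ≈ 8.22°, λ = atan2(p_y, p_x) ≈ 128.84°.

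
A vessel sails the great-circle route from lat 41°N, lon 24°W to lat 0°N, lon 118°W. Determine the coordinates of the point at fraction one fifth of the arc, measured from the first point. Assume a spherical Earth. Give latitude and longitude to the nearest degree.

≈ lat 39°N, lon 48°W

Write both endpoints as unit vectors p₁, p₂ with components (cos φ cos λ, cos φ sin λ, sin φ).
The central angle between the endpoints is δ = arccos(p₁·p₂) ≈ 1.623 rad (93.0°).
Interpolate at f = 1/5 with slerp weights a = sin((1−f)δ)/sin δ ≈ 0.965, b = sin(fδ)/sin δ ≈ 0.319.
p = a·p₁ + b·p₂ ≈ (0.515, -0.578, 0.633); φ = arcsin(p_z) ≈ 39.26°, λ = atan2(p_y, p_x) ≈ -48.30°.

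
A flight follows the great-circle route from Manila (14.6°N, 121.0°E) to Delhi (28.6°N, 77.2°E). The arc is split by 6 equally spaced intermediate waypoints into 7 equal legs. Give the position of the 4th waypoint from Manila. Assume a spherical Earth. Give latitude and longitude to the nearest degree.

≈ (24°N, 97°E)

The haversine formula gives a central angle δ ≈ 0.747 rad (42.8°) between the endpoints.
Interpolate at f = 4/7 with slerp weights a = sin((1−f)δ)/sin δ ≈ 0.463, b = sin(fδ)/sin δ ≈ 0.609.
p = a·p₁ + b·p₂ ≈ (-0.112, 0.906, 0.408); φ = arcsin(p_z) ≈ 24.11°, λ = atan2(p_y, p_x) ≈ 97.07°.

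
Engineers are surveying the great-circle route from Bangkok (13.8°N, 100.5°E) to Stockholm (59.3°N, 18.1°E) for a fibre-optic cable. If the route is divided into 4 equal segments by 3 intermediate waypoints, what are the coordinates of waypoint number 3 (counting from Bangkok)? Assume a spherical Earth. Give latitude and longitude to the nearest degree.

The haversine formula gives a central angle δ ≈ 1.297 rad (74.3°) between the endpoints.
Interpolate at f = 3/4 with slerp weights a = sin((1−f)δ)/sin δ ≈ 0.331, b = sin(fδ)/sin δ ≈ 0.858.
p = a·p₁ + b·p₂ ≈ (0.358, 0.452, 0.817); φ = arcsin(p_z) ≈ 54.78°, λ = atan2(p_y, p_x) ≈ 51.63°.

≈ 55°N, 52°E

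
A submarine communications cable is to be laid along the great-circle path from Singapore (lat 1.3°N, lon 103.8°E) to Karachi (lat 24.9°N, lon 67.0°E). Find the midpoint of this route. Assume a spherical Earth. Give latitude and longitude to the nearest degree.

Write both endpoints as unit vectors p₁, p₂ with components (cos φ cos λ, cos φ sin λ, sin φ).
The central angle between the endpoints is δ = arccos(p₁·p₂) ≈ 0.744 rad (42.6°).
Interpolate at f = 1/2 with slerp weights a = sin((1−f)δ)/sin δ ≈ 0.537, b = sin(fδ)/sin δ ≈ 0.537.
p = a·p₁ + b·p₂ ≈ (0.062, 0.969, 0.238); φ = arcsin(p_z) ≈ 13.78°, λ = atan2(p_y, p_x) ≈ 86.33°.

≈ lat 14°N, lon 86°E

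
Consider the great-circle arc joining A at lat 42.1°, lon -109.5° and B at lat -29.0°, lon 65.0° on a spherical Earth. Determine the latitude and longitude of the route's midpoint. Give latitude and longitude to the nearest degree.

≈ lat 50°, lon 37°

Convert each endpoint to a unit vector on the sphere (x = cos φ cos λ, y = cos φ sin λ, z = sin φ).
The central angle between the endpoints is δ = arccos(p₁·p₂) ≈ 2.900 rad (166.2°).
Interpolate at f = 1/2 with slerp weights a = sin((1−f)δ)/sin δ ≈ 4.151, b = sin(fδ)/sin δ ≈ 4.151.
p = a·p₁ + b·p₂ ≈ (0.506, 0.387, 0.771); φ = arcsin(p_z) ≈ 50.41°, λ = atan2(p_y, p_x) ≈ 37.40°.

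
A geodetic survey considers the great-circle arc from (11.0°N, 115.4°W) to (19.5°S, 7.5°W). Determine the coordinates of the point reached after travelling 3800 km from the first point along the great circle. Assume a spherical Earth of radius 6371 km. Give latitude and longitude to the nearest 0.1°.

≈ (0.1°S, 82.9°W)

Convert each endpoint to a unit vector on the sphere (x = cos φ cos λ, y = cos φ sin λ, z = sin φ).
The central angle between the endpoints is δ = arccos(p₁·p₂) ≈ 1.926 rad (110.4°). The total great-circle distance is δ·R ≈ 1.926 × 6371 ≈ 12273 km, so the target fraction is f = 3800/12273 ≈ 0.310.
Interpolate at f ≈ 0.310 with slerp weights a = sin((1−f)δ)/sin δ ≈ 1.036, b = sin(fδ)/sin δ ≈ 0.599.
p = a·p₁ + b·p₂ ≈ (0.124, -0.992, -0.002); φ = arcsin(p_z) ≈ -0.13°, λ = atan2(p_y, p_x) ≈ -82.89°.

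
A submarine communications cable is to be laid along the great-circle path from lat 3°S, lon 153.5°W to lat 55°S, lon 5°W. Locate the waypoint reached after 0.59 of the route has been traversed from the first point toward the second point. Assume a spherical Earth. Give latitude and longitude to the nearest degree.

Convert each endpoint to a unit vector on the sphere (x = cos φ cos λ, y = cos φ sin λ, z = sin φ).
The central angle between the endpoints is δ = arccos(p₁·p₂) ≈ 2.033 rad (116.5°).
Interpolate at f = 0.59 with slerp weights a = sin((1−f)δ)/sin δ ≈ 0.827, b = sin(fδ)/sin δ ≈ 1.041.
p = a·p₁ + b·p₂ ≈ (-0.144, -0.420, -0.896); φ = arcsin(p_z) ≈ -63.61°, λ = atan2(p_y, p_x) ≈ -108.93°.

≈ lat 64°S, lon 109°W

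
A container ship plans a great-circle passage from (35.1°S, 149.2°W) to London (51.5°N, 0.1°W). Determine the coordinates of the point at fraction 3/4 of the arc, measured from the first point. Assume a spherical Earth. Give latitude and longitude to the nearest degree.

Convert each endpoint to a unit vector on the sphere (x = cos φ cos λ, y = cos φ sin λ, z = sin φ).
The central angle between the endpoints is δ = arccos(p₁·p₂) ≈ 2.662 rad (152.5°).
Interpolate at f = 3/4 with slerp weights a = sin((1−f)δ)/sin δ ≈ 1.337, b = sin(fδ)/sin δ ≈ 1.973.
p = a·p₁ + b·p₂ ≈ (0.288, -0.562, 0.775); φ = arcsin(p_z) ≈ 50.81°, λ = atan2(p_y, p_x) ≈ -62.85°.

≈ (51°N, 63°W)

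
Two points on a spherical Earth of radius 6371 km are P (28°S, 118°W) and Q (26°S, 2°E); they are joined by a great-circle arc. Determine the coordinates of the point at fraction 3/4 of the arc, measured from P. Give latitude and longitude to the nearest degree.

Convert each endpoint to a unit vector on the sphere (x = cos φ cos λ, y = cos φ sin λ, z = sin φ).
The central angle between the endpoints is δ = arccos(p₁·p₂) ≈ 1.763 rad (101.0°).
Interpolate at f = 3/4 with slerp weights a = sin((1−f)δ)/sin δ ≈ 0.435, b = sin(fδ)/sin δ ≈ 0.987.
p = a·p₁ + b·p₂ ≈ (0.707, -0.308, -0.637); φ = arcsin(p_z) ≈ -39.56°, λ = atan2(p_y, p_x) ≈ -23.54°.

≈ (40°S, 24°W)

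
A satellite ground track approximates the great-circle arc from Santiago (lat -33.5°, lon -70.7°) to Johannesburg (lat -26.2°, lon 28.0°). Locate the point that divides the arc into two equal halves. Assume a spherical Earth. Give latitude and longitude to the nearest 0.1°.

Write both endpoints as unit vectors p₁, p₂ with components (cos φ cos λ, cos φ sin λ, sin φ).
The central angle between the endpoints is δ = arccos(p₁·p₂) ≈ 1.440 rad (82.5°).
Interpolate at f = 1/2 with slerp weights a = sin((1−f)δ)/sin δ ≈ 0.665, b = sin(fδ)/sin δ ≈ 0.665.
p = a·p₁ + b·p₂ ≈ (0.710, -0.243, -0.661); φ = arcsin(p_z) ≈ -41.35°, λ = atan2(p_y, p_x) ≈ -18.91°.

≈ lat -41.4°, lon -18.9°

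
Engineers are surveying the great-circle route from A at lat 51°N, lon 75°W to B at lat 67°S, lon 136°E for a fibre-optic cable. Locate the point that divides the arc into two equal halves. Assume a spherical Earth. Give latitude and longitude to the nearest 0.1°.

≈ lat 21.9°S, lon 109.4°W

Convert each endpoint to a unit vector on the sphere (x = cos φ cos λ, y = cos φ sin λ, z = sin φ).
The central angle between the endpoints is δ = arccos(p₁·p₂) ≈ 2.755 rad (157.8°).
Interpolate at f = 1/2 with slerp weights a = sin((1−f)δ)/sin δ ≈ 2.602, b = sin(fδ)/sin δ ≈ 2.602.
p = a·p₁ + b·p₂ ≈ (-0.308, -0.875, -0.373); φ = arcsin(p_z) ≈ -21.90°, λ = atan2(p_y, p_x) ≈ -109.36°.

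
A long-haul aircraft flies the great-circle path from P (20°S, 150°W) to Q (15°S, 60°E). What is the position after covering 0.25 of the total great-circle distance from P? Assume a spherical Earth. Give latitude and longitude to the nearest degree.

Write both endpoints as unit vectors p₁, p₂ with components (cos φ cos λ, cos φ sin λ, sin φ).
The central angle between the endpoints is δ = arccos(p₁·p₂) ≈ 2.343 rad (134.2°).
Interpolate at f = 0.25 with slerp weights a = sin((1−f)δ)/sin δ ≈ 1.371, b = sin(fδ)/sin δ ≈ 0.771.
p = a·p₁ + b·p₂ ≈ (-0.744, 0.001, -0.669); φ = arcsin(p_z) ≈ -41.97°, λ = atan2(p_y, p_x) ≈ 179.93°.

≈ (42°S, 180°E)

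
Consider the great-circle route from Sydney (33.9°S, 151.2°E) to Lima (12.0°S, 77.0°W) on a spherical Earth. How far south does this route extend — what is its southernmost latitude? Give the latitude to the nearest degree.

The great circle lies in the plane with unit normal n̂ = (p₁ × p₂)/|p₁ × p₂|.
Here n̂_z ≈ +0.669; the vertex latitude is φ_max = arccos|n̂_z| ≈ 48.0°.
Check via Clairaut: cos φ_max = |cos φ₁| · sin C = cos(33.9°)·sin(126.3°) ≈ 0.669, again giving ≈ 48.0°.

≈ 48°S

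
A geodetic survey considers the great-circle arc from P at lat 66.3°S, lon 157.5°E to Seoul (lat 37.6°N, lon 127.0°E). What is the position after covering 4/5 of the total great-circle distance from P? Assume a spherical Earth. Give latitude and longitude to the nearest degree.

Write both endpoints as unit vectors p₁, p₂ with components (cos φ cos λ, cos φ sin λ, sin φ).
The central angle between the endpoints is δ = arccos(p₁·p₂) ≈ 1.859 rad (106.5°).
Interpolate at f = 4/5 with slerp weights a = sin((1−f)δ)/sin δ ≈ 0.379, b = sin(fδ)/sin δ ≈ 1.039.
p = a·p₁ + b·p₂ ≈ (-0.636, 0.716, 0.287); φ = arcsin(p_z) ≈ 16.69°, λ = atan2(p_y, p_x) ≈ 131.63°.

≈ lat 17°N, lon 132°E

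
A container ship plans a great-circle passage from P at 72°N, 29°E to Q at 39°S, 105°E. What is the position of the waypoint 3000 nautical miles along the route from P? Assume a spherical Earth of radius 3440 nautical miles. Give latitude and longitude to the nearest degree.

≈ 30°N, 82°E

From cos δ = sin φ₁ sin φ₂ + cos φ₁ cos φ₂ cos Δλ, the central angle is δ ≈ 2.142 rad (122.7°). The total great-circle distance is δ·R ≈ 2.142 × 3440 ≈ 7368 nmi, so the target fraction is f = 3000/7368 ≈ 0.407.
Interpolate at f ≈ 0.407 with slerp weights a = sin((1−f)δ)/sin δ ≈ 1.135, b = sin(fδ)/sin δ ≈ 0.910.
p = a·p₁ + b·p₂ ≈ (0.124, 0.853, 0.507); φ = arcsin(p_z) ≈ 30.45°, λ = atan2(p_y, p_x) ≈ 81.75°.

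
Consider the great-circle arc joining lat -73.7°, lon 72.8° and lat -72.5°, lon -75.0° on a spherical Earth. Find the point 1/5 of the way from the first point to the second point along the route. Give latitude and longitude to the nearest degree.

≈ lat -80°, lon 62°

The haversine formula gives a central angle δ ≈ 0.566 rad (32.4°) between the endpoints.
Interpolate at f = 1/5 with slerp weights a = sin((1−f)δ)/sin δ ≈ 0.816, b = sin(fδ)/sin δ ≈ 0.211.
p = a·p₁ + b·p₂ ≈ (0.084, 0.158, -0.984); φ = arcsin(p_z) ≈ -79.71°, λ = atan2(p_y, p_x) ≈ 61.91°.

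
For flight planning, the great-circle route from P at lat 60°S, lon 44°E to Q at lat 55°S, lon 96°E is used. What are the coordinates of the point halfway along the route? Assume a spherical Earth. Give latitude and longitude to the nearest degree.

Convert each endpoint to a unit vector on the sphere (x = cos φ cos λ, y = cos φ sin λ, z = sin φ).
The central angle between the endpoints is δ = arccos(p₁·p₂) ≈ 0.482 rad (27.6°).
Interpolate at f = 1/2 with slerp weights a = sin((1−f)δ)/sin δ ≈ 0.515, b = sin(fδ)/sin δ ≈ 0.515.
p = a·p₁ + b·p₂ ≈ (0.154, 0.473, -0.868); φ = arcsin(p_z) ≈ -60.19°, λ = atan2(p_y, p_x) ≈ 71.91°.

≈ lat 60°S, lon 72°E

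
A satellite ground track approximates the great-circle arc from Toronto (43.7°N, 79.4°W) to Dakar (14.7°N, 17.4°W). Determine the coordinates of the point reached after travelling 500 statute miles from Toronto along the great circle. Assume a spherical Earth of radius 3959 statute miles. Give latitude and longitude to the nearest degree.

Write both endpoints as unit vectors p₁, p₂ with components (cos φ cos λ, cos φ sin λ, sin φ).
The central angle between the endpoints is δ = arccos(p₁·p₂) ≈ 1.043 rad (59.8°). The total great-circle distance is δ·R ≈ 1.043 × 3959 ≈ 4129 mi, so the target fraction is f = 500/4129 ≈ 0.121.
Interpolate at f ≈ 0.121 with slerp weights a = sin((1−f)δ)/sin δ ≈ 0.919, b = sin(fδ)/sin δ ≈ 0.146.
p = a·p₁ + b·p₂ ≈ (0.257, -0.695, 0.672); φ = arcsin(p_z) ≈ 42.19°, λ = atan2(p_y, p_x) ≈ -69.72°.

≈ 42°N, 70°W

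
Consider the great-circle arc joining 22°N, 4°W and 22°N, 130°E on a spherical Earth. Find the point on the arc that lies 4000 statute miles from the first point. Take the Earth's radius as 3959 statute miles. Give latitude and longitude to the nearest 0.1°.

Write both endpoints as unit vectors p₁, p₂ with components (cos φ cos λ, cos φ sin λ, sin φ).
The central angle between the endpoints is δ = arccos(p₁·p₂) ≈ 2.045 rad (117.2°). The total great-circle distance is δ·R ≈ 2.045 × 3959 ≈ 8097 mi, so the target fraction is f = 4000/8097 ≈ 0.494.
Interpolate at f ≈ 0.494 with slerp weights a = sin((1−f)δ)/sin δ ≈ 0.967, b = sin(fδ)/sin δ ≈ 0.952.
p = a·p₁ + b·p₂ ≈ (0.327, 0.614, 0.719); φ = arcsin(p_z) ≈ 45.95°, λ = atan2(p_y, p_x) ≈ 61.99°.

≈ 46.0°N, 62.0°E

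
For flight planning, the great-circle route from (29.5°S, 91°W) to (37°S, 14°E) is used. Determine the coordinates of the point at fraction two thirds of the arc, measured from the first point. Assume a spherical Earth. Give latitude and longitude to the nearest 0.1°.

≈ (46.9°S, 21.3°W)

Convert each endpoint to a unit vector on the sphere (x = cos φ cos λ, y = cos φ sin λ, z = sin φ).
The central angle between the endpoints is δ = arccos(p₁·p₂) ≈ 1.454 rad (83.3°).
Interpolate at f = 2/3 with slerp weights a = sin((1−f)δ)/sin δ ≈ 0.469, b = sin(fδ)/sin δ ≈ 0.830.
p = a·p₁ + b·p₂ ≈ (0.636, -0.248, -0.731); φ = arcsin(p_z) ≈ -46.94°, λ = atan2(p_y, p_x) ≈ -21.28°.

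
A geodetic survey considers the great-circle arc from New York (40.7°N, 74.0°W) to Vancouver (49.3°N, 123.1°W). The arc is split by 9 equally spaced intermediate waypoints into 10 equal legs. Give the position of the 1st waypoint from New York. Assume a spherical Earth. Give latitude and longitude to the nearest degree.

≈ 42°N, 78°W

From cos δ = sin φ₁ sin φ₂ + cos φ₁ cos φ₂ cos Δλ, the central angle is δ ≈ 0.613 rad (35.1°).
Interpolate at f = 1/10 with slerp weights a = sin((1−f)δ)/sin δ ≈ 0.911, b = sin(fδ)/sin δ ≈ 0.106.
p = a·p₁ + b·p₂ ≈ (0.152, -0.722, 0.675); φ = arcsin(p_z) ≈ 42.44°, λ = atan2(p_y, p_x) ≈ -78.08°.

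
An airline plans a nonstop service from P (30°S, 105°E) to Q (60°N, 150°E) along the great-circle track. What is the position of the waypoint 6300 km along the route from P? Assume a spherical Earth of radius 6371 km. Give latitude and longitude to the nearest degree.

≈ (24°N, 124°E)

The haversine formula gives a central angle δ ≈ 1.698 rad (97.3°) between the endpoints. The total great-circle distance is δ·R ≈ 1.698 × 6371 ≈ 10818 km, so the target fraction is f = 6300/10818 ≈ 0.582.
Interpolate at f ≈ 0.582 with slerp weights a = sin((1−f)δ)/sin δ ≈ 0.656, b = sin(fδ)/sin δ ≈ 0.842.
p = a·p₁ + b·p₂ ≈ (-0.512, 0.760, 0.401); φ = arcsin(p_z) ≈ 23.65°, λ = atan2(p_y, p_x) ≈ 123.97°.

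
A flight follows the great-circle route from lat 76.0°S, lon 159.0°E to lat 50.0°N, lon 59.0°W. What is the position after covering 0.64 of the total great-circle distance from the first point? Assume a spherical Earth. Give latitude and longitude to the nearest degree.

≈ lat 3°S, lon 73°W

The haversine formula gives a central angle δ ≈ 2.618 rad (150.0°) between the endpoints.
Interpolate at f = 0.64 with slerp weights a = sin((1−f)δ)/sin δ ≈ 1.617, b = sin(fδ)/sin δ ≈ 1.988.
p = a·p₁ + b·p₂ ≈ (0.293, -0.955, -0.046); φ = arcsin(p_z) ≈ -2.64°, λ = atan2(p_y, p_x) ≈ -72.95°.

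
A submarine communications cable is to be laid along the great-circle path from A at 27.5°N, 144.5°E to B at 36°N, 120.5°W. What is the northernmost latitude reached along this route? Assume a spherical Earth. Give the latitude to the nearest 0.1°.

≈ 43.0°N

The great circle lies in the plane with unit normal n̂ = (p₁ × p₂)/|p₁ × p₂|.
Here n̂_z ≈ +0.731; the vertex latitude is φ_max = arccos|n̂_z| ≈ 43.0°.
Check via Clairaut: cos φ_max = |cos φ₁| · sin C = cos(27.5°)·sin(55.5°) ≈ 0.731, again giving ≈ 43.0°.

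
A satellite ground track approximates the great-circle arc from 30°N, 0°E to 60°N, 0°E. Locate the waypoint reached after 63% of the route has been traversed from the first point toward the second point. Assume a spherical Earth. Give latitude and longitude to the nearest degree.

Write both endpoints as unit vectors p₁, p₂ with components (cos φ cos λ, cos φ sin λ, sin φ).
The central angle between the endpoints is δ = arccos(p₁·p₂) ≈ 0.524 rad (30.0°).
Interpolate at f = 0.63 with slerp weights a = sin((1−f)δ)/sin δ ≈ 0.385, b = sin(fδ)/sin δ ≈ 0.648.
p = a·p₁ + b·p₂ ≈ (0.657, 0.000, 0.754); φ = arcsin(p_z) ≈ 48.90°, λ = atan2(p_y, p_x) ≈ 0.00°.

≈ 49°N, 0°E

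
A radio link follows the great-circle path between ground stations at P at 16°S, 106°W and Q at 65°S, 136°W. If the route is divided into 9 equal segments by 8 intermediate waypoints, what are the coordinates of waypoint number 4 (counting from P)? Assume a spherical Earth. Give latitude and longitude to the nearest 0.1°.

≈ 38.6°S, 113.8°W

The haversine formula gives a central angle δ ≈ 0.925 rad (53.0°) between the endpoints.
Interpolate at f = 4/9 with slerp weights a = sin((1−f)δ)/sin δ ≈ 0.616, b = sin(fδ)/sin δ ≈ 0.500.
p = a·p₁ + b·p₂ ≈ (-0.315, -0.716, -0.623); φ = arcsin(p_z) ≈ -38.55°, λ = atan2(p_y, p_x) ≈ -113.77°.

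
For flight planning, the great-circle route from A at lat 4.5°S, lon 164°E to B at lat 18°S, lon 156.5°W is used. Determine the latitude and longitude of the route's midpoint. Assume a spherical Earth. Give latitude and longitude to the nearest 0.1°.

From cos δ = sin φ₁ sin φ₂ + cos φ₁ cos φ₂ cos Δλ, the central angle is δ ≈ 0.714 rad (40.9°).
Interpolate at f = 1/2 with slerp weights a = sin((1−f)δ)/sin δ ≈ 0.534, b = sin(fδ)/sin δ ≈ 0.534.
p = a·p₁ + b·p₂ ≈ (-0.977, -0.056, -0.207); φ = arcsin(p_z) ≈ -11.93°, λ = atan2(p_y, p_x) ≈ -176.73°.

≈ lat 11.9°S, lon 176.7°W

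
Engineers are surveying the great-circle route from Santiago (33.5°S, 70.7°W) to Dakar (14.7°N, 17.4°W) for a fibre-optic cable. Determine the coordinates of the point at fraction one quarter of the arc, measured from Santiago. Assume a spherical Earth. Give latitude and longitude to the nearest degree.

Convert each endpoint to a unit vector on the sphere (x = cos φ cos λ, y = cos φ sin λ, z = sin φ).
The central angle between the endpoints is δ = arccos(p₁·p₂) ≈ 1.222 rad (70.0°).
Interpolate at f = 1/4 with slerp weights a = sin((1−f)δ)/sin δ ≈ 0.844, b = sin(fδ)/sin δ ≈ 0.320.
p = a·p₁ + b·p₂ ≈ (0.528, -0.757, -0.385); φ = arcsin(p_z) ≈ -22.63°, λ = atan2(p_y, p_x) ≈ -55.10°.

≈ (23°S, 55°W)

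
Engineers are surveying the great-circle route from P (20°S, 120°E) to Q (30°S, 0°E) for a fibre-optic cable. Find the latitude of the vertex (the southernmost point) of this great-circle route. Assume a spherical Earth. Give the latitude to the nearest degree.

The great circle lies in the plane with unit normal n̂ = (p₁ × p₂)/|p₁ × p₂|.
Here n̂_z ≈ -0.725; the vertex latitude is φ_max = arccos|n̂_z| ≈ 43.5°.
Check via Clairaut: cos φ_max = |cos φ₁| · sin C = cos(20.0°)·sin(129.5°) ≈ 0.725, again giving ≈ 43.5°.

≈ 44°S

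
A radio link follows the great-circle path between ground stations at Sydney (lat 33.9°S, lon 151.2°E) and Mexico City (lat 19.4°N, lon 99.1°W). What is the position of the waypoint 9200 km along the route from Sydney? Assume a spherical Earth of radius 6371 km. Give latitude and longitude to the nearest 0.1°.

Write both endpoints as unit vectors p₁, p₂ with components (cos φ cos λ, cos φ sin λ, sin φ).
The central angle between the endpoints is δ = arccos(p₁·p₂) ≈ 2.037 rad (116.7°). The total great-circle distance is δ·R ≈ 2.037 × 6371 ≈ 12975 km, so the target fraction is f = 9200/12975 ≈ 0.709.
Interpolate at f ≈ 0.709 with slerp weights a = sin((1−f)δ)/sin δ ≈ 0.625, b = sin(fδ)/sin δ ≈ 1.110.
p = a·p₁ + b·p₂ ≈ (-0.620, -0.784, 0.020); φ = arcsin(p_z) ≈ 1.15°, λ = atan2(p_y, p_x) ≈ -128.35°.

≈ lat 1.2°N, lon 128.3°W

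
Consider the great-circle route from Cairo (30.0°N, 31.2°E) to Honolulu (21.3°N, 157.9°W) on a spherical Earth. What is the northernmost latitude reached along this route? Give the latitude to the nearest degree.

The great circle lies in the plane with unit normal n̂ = (p₁ × p₂)/|p₁ × p₂|.
Here n̂_z ≈ +0.162; the vertex latitude is φ_max = arccos|n̂_z| ≈ 80.7°.

≈ 81°N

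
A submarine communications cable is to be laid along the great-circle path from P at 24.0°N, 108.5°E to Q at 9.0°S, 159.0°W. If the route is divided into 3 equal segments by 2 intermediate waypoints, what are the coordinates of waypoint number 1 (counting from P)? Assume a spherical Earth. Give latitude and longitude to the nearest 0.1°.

Write both endpoints as unit vectors p₁, p₂ with components (cos φ cos λ, cos φ sin λ, sin φ).
The central angle between the endpoints is δ = arccos(p₁·p₂) ≈ 1.674 rad (95.9°).
Interpolate at f = 1/3 with slerp weights a = sin((1−f)δ)/sin δ ≈ 0.903, b = sin(fδ)/sin δ ≈ 0.532.
p = a·p₁ + b·p₂ ≈ (-0.753, 0.594, 0.284); φ = arcsin(p_z) ≈ 16.50°, λ = atan2(p_y, p_x) ≈ 141.72°.

≈ 16.5°N, 141.7°E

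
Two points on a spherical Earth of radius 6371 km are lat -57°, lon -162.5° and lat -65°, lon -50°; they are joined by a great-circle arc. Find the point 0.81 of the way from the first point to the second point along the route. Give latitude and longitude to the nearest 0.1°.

≈ lat -70.7°, lon -68.9°

Write both endpoints as unit vectors p₁, p₂ with components (cos φ cos λ, cos φ sin λ, sin φ).
The central angle between the endpoints is δ = arccos(p₁·p₂) ≈ 0.834 rad (47.8°).
Interpolate at f = 0.81 with slerp weights a = sin((1−f)δ)/sin δ ≈ 0.213, b = sin(fδ)/sin δ ≈ 0.844.
p = a·p₁ + b·p₂ ≈ (0.119, -0.308, -0.944); φ = arcsin(p_z) ≈ -70.71°, λ = atan2(p_y, p_x) ≈ -68.94°.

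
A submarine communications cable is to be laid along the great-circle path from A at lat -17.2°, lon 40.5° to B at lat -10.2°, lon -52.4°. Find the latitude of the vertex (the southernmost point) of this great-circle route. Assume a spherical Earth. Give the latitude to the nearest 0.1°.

The great circle lies in the plane with unit normal n̂ = (p₁ × p₂)/|p₁ × p₂|.
Here n̂_z ≈ -0.939; the vertex latitude is φ_max = arccos|n̂_z| ≈ 20.1°.
Check via Clairaut: cos φ_max = |cos φ₁| · sin C = cos(17.2°)·sin(100.6°) ≈ 0.939, again giving ≈ 20.1°.

≈ -20.1°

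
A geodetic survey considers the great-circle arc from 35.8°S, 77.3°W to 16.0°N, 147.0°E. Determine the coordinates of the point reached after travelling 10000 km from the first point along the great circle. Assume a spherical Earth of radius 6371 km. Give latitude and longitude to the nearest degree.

≈ 12°S, 176°W

Write both endpoints as unit vectors p₁, p₂ with components (cos φ cos λ, cos φ sin λ, sin φ).
The central angle between the endpoints is δ = arccos(p₁·p₂) ≈ 2.373 rad (136.0°). The total great-circle distance is δ·R ≈ 2.373 × 6371 ≈ 15121 km, so the target fraction is f = 10000/15121 ≈ 0.661.
Interpolate at f ≈ 0.661 with slerp weights a = sin((1−f)δ)/sin δ ≈ 1.036, b = sin(fδ)/sin δ ≈ 1.439.
p = a·p₁ + b·p₂ ≈ (-0.976, -0.066, -0.210); φ = arcsin(p_z) ≈ -12.09°, λ = atan2(p_y, p_x) ≈ -176.10°.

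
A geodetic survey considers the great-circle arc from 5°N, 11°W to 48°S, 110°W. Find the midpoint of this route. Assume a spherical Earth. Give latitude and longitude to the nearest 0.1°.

≈ 30.6°S, 47.5°W

Write both endpoints as unit vectors p₁, p₂ with components (cos φ cos λ, cos φ sin λ, sin φ).
The central angle between the endpoints is δ = arccos(p₁·p₂) ≈ 1.741 rad (99.7°).
Interpolate at f = 1/2 with slerp weights a = sin((1−f)δ)/sin δ ≈ 0.776, b = sin(fδ)/sin δ ≈ 0.776.
p = a·p₁ + b·p₂ ≈ (0.581, -0.635, -0.509); φ = arcsin(p_z) ≈ -30.59°, λ = atan2(p_y, p_x) ≈ -47.55°.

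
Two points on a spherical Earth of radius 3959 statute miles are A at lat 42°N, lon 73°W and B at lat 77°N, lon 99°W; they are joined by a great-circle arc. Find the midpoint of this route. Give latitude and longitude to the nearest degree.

Write both endpoints as unit vectors p₁, p₂ with components (cos φ cos λ, cos φ sin λ, sin φ).
The central angle between the endpoints is δ = arccos(p₁·p₂) ≈ 0.640 rad (36.7°).
Interpolate at f = 1/2 with slerp weights a = sin((1−f)δ)/sin δ ≈ 0.527, b = sin(fδ)/sin δ ≈ 0.527.
p = a·p₁ + b·p₂ ≈ (0.096, -0.491, 0.866); φ = arcsin(p_z) ≈ 59.96°, λ = atan2(p_y, p_x) ≈ -78.96°.

≈ lat 60°N, lon 79°W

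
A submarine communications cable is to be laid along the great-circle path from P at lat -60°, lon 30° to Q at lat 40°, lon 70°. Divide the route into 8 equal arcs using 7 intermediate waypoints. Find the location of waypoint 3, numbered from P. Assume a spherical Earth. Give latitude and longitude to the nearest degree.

≈ lat -23°, lon 51°

Write both endpoints as unit vectors p₁, p₂ with components (cos φ cos λ, cos φ sin λ, sin φ).
The central angle between the endpoints is δ = arccos(p₁·p₂) ≈ 1.837 rad (105.3°).
Interpolate at f = 3/8 with slerp weights a = sin((1−f)δ)/sin δ ≈ 0.945, b = sin(fδ)/sin δ ≈ 0.659.
p = a·p₁ + b·p₂ ≈ (0.582, 0.711, -0.395); φ = arcsin(p_z) ≈ -23.28°, λ = atan2(p_y, p_x) ≈ 50.68°.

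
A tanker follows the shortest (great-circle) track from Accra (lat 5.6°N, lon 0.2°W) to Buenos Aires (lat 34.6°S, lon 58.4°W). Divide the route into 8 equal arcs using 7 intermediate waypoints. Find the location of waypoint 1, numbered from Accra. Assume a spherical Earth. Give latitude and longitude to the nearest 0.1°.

The haversine formula gives a central angle δ ≈ 1.185 rad (67.9°) between the endpoints.
Interpolate at f = 1/8 with slerp weights a = sin((1−f)δ)/sin δ ≈ 0.929, b = sin(fδ)/sin δ ≈ 0.159.
p = a·p₁ + b·p₂ ≈ (0.993, -0.115, 0.000); φ = arcsin(p_z) ≈ 0.01°, λ = atan2(p_y, p_x) ≈ -6.60°.

≈ lat 0.0°N, lon 6.6°W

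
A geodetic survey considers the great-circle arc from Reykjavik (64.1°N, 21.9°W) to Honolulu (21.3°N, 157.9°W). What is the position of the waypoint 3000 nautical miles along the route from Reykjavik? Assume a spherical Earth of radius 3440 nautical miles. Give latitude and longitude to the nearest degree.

Write both endpoints as unit vectors p₁, p₂ with components (cos φ cos λ, cos φ sin λ, sin φ).
The central angle between the endpoints is δ = arccos(p₁·p₂) ≈ 1.537 rad (88.1°). The total great-circle distance is δ·R ≈ 1.537 × 3440 ≈ 5286 nmi, so the target fraction is f = 3000/5286 ≈ 0.567.
Interpolate at f ≈ 0.567 with slerp weights a = sin((1−f)δ)/sin δ ≈ 0.617, b = sin(fδ)/sin δ ≈ 0.766.
p = a·p₁ + b·p₂ ≈ (-0.411, -0.369, 0.833); φ = arcsin(p_z) ≈ 56.46°, λ = atan2(p_y, p_x) ≈ -138.09°.

≈ 56°N, 138°W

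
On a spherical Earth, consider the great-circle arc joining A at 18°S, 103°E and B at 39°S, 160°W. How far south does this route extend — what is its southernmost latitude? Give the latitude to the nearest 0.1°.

The great circle lies in the plane with unit normal n̂ = (p₁ × p₂)/|p₁ × p₂|.
Here n̂_z ≈ +0.738; the vertex latitude is φ_max = arccos|n̂_z| ≈ 42.5°.

≈ 42.5°S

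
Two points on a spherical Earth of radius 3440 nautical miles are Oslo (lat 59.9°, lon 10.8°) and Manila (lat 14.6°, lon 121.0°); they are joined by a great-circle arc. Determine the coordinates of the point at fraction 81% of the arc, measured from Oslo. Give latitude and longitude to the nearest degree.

Convert each endpoint to a unit vector on the sphere (x = cos φ cos λ, y = cos φ sin λ, z = sin φ).
The central angle between the endpoints is δ = arccos(p₁·p₂) ≈ 1.520 rad (87.1°).
Interpolate at f = 0.81 with slerp weights a = sin((1−f)δ)/sin δ ≈ 0.285, b = sin(fδ)/sin δ ≈ 0.944.
p = a·p₁ + b·p₂ ≈ (-0.330, 0.810, 0.485); φ = arcsin(p_z) ≈ 29.00°, λ = atan2(p_y, p_x) ≈ 112.17°.

≈ lat 29°, lon 112°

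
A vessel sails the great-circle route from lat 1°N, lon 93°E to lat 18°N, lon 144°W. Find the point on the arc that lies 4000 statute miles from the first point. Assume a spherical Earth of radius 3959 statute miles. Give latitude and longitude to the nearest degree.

Convert each endpoint to a unit vector on the sphere (x = cos φ cos λ, y = cos φ sin λ, z = sin φ).
The central angle between the endpoints is δ = arccos(p₁·p₂) ≈ 2.109 rad (120.8°). The total great-circle distance is δ·R ≈ 2.109 × 3959 ≈ 8349 mi, so the target fraction is f = 4000/8349 ≈ 0.479.
Interpolate at f ≈ 0.479 with slerp weights a = sin((1−f)δ)/sin δ ≈ 1.037, b = sin(fδ)/sin δ ≈ 0.986.
p = a·p₁ + b·p₂ ≈ (-0.813, 0.484, 0.323); φ = arcsin(p_z) ≈ 18.84°, λ = atan2(p_y, p_x) ≈ 149.24°.

≈ lat 19°N, lon 149°E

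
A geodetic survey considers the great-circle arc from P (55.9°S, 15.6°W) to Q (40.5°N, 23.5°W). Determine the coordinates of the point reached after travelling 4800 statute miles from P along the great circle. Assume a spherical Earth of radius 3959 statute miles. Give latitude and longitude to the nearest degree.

≈ (13°N, 21°W)

Write both endpoints as unit vectors p₁, p₂ with components (cos φ cos λ, cos φ sin λ, sin φ).
The central angle between the endpoints is δ = arccos(p₁·p₂) ≈ 1.687 rad (96.6°). The total great-circle distance is δ·R ≈ 1.687 × 3959 ≈ 6677 mi, so the target fraction is f = 4800/6677 ≈ 0.719.
Interpolate at f ≈ 0.719 with slerp weights a = sin((1−f)δ)/sin δ ≈ 0.460, b = sin(fδ)/sin δ ≈ 0.943.
p = a·p₁ + b·p₂ ≈ (0.906, -0.355, 0.232); φ = arcsin(p_z) ≈ 13.40°, λ = atan2(p_y, p_x) ≈ -21.41°.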